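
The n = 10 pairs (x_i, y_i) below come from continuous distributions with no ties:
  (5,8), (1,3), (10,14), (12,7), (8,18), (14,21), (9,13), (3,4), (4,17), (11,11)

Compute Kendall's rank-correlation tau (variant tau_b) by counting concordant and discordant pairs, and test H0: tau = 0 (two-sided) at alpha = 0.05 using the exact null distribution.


Step 1: Enumerate the 45 unordered pairs (i,j) with i<j and classify each by sign(x_j-x_i) * sign(y_j-y_i).
  (1,2):dx=-4,dy=-5->C; (1,3):dx=+5,dy=+6->C; (1,4):dx=+7,dy=-1->D; (1,5):dx=+3,dy=+10->C
  (1,6):dx=+9,dy=+13->C; (1,7):dx=+4,dy=+5->C; (1,8):dx=-2,dy=-4->C; (1,9):dx=-1,dy=+9->D
  (1,10):dx=+6,dy=+3->C; (2,3):dx=+9,dy=+11->C; (2,4):dx=+11,dy=+4->C; (2,5):dx=+7,dy=+15->C
  (2,6):dx=+13,dy=+18->C; (2,7):dx=+8,dy=+10->C; (2,8):dx=+2,dy=+1->C; (2,9):dx=+3,dy=+14->C
  (2,10):dx=+10,dy=+8->C; (3,4):dx=+2,dy=-7->D; (3,5):dx=-2,dy=+4->D; (3,6):dx=+4,dy=+7->C
  (3,7):dx=-1,dy=-1->C; (3,8):dx=-7,dy=-10->C; (3,9):dx=-6,dy=+3->D; (3,10):dx=+1,dy=-3->D
  (4,5):dx=-4,dy=+11->D; (4,6):dx=+2,dy=+14->C; (4,7):dx=-3,dy=+6->D; (4,8):dx=-9,dy=-3->C
  (4,9):dx=-8,dy=+10->D; (4,10):dx=-1,dy=+4->D; (5,6):dx=+6,dy=+3->C; (5,7):dx=+1,dy=-5->D
  (5,8):dx=-5,dy=-14->C; (5,9):dx=-4,dy=-1->C; (5,10):dx=+3,dy=-7->D; (6,7):dx=-5,dy=-8->C
  (6,8):dx=-11,dy=-17->C; (6,9):dx=-10,dy=-4->C; (6,10):dx=-3,dy=-10->C; (7,8):dx=-6,dy=-9->C
  (7,9):dx=-5,dy=+4->D; (7,10):dx=+2,dy=-2->D; (8,9):dx=+1,dy=+13->C; (8,10):dx=+8,dy=+7->C
  (9,10):dx=+7,dy=-6->D
Step 2: C = 30, D = 15, total pairs = 45.
Step 3: tau = (C - D)/(n(n-1)/2) = (30 - 15)/45 = 0.333333.
Step 4: Exact two-sided p-value (enumerate n! = 3628800 permutations of y under H0): p = 0.216373.
Step 5: alpha = 0.05. fail to reject H0.

tau_b = 0.3333 (C=30, D=15), p = 0.216373, fail to reject H0.


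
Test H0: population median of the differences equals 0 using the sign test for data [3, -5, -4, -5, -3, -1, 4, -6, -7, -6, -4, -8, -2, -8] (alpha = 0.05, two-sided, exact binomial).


Step 1: Discard zero differences. Original n = 14; n_eff = number of nonzero differences = 14.
Nonzero differences (with sign): +3, -5, -4, -5, -3, -1, +4, -6, -7, -6, -4, -8, -2, -8
Step 2: Count signs: positive = 2, negative = 12.
Step 3: Under H0: P(positive) = 0.5, so the number of positives S ~ Bin(14, 0.5).
Step 4: Two-sided exact p-value = sum of Bin(14,0.5) probabilities at or below the observed probability = 0.012939.
Step 5: alpha = 0.05. reject H0.

n_eff = 14, pos = 2, neg = 12, p = 0.012939, reject H0.


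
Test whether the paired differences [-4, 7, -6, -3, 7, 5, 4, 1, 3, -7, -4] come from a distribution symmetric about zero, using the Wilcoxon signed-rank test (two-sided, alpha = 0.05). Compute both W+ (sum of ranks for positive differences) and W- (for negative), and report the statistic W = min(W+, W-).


Step 1: Drop any zero differences (none here) and take |d_i|.
|d| = [4, 7, 6, 3, 7, 5, 4, 1, 3, 7, 4]
Step 2: Midrank |d_i| (ties get averaged ranks).
ranks: |4|->5, |7|->10, |6|->8, |3|->2.5, |7|->10, |5|->7, |4|->5, |1|->1, |3|->2.5, |7|->10, |4|->5
Step 3: Attach original signs; sum ranks with positive sign and with negative sign.
W+ = 10 + 10 + 7 + 5 + 1 + 2.5 = 35.5
W- = 5 + 8 + 2.5 + 10 + 5 = 30.5
(Check: W+ + W- = 66 should equal n(n+1)/2 = 66.)
Step 4: Test statistic W = min(W+, W-) = 30.5.
Step 5: Ties in |d|, so use the tie-corrected normal approximation.
        E[W] = n(n+1)/4 = 11*12/4 = 33.
        Tie groups: |d|=3 (t=2), |d|=4 (t=3), |d|=7 (t=3); sum(t^3 - t) = 54.
        Var[W] = n(n+1)(2n+1)/24 - sum(t^3-t)/48 = 3036/24 - 54/48 = 125.375.
        z = (W - E[W]) / sqrt(Var[W]) = (30.5 - 33) / 11.1971 = -0.2233.
        Two-sided p = 2*Phi(z) = 0.823324.
Step 6: alpha = 0.05. fail to reject H0.

W+ = 35.5, W- = 30.5, W = min = 30.5, p = 0.823324, fail to reject H0.


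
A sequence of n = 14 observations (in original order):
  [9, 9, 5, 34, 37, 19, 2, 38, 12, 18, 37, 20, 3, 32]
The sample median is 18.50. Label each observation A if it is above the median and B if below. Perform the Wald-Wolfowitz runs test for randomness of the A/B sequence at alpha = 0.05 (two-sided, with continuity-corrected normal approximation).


Step 1: Compute median = 18.50; label A = above, B = below.
Labels in order: BBBAAABABBAABA  (n_A = 7, n_B = 7)
Step 2: Count runs R = 8.
Step 3: Under H0 (random ordering), E[R] = 2*n_A*n_B/(n_A+n_B) + 1 = 2*7*7/14 + 1 = 8.0000.
        Var[R] = 2*n_A*n_B*(2*n_A*n_B - n_A - n_B) / ((n_A+n_B)^2 * (n_A+n_B-1)) = 8232/2548 = 3.2308.
        SD[R] = 1.7974.
Step 4: R = E[R], so z = 0 with no continuity correction.
Step 5: Two-sided p-value via normal approximation = 2*(1 - Phi(|z|)) = 1.000000.
Step 6: alpha = 0.05. fail to reject H0.

R = 8, z = 0.0000, p = 1.000000, fail to reject H0.


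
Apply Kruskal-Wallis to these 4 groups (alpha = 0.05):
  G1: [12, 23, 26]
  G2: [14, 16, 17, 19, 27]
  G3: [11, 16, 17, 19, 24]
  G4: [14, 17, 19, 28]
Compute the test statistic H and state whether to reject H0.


Step 1: Combine all N = 17 observations and assign midranks.
sorted (value, group, rank): (11,G3,1), (12,G1,2), (14,G2,3.5), (14,G4,3.5), (16,G2,5.5), (16,G3,5.5), (17,G2,8), (17,G3,8), (17,G4,8), (19,G2,11), (19,G3,11), (19,G4,11), (23,G1,13), (24,G3,14), (26,G1,15), (27,G2,16), (28,G4,17)
Step 2: Sum ranks within each group.
R_1 = 30 (n_1 = 3)
R_2 = 44 (n_2 = 5)
R_3 = 39.5 (n_3 = 5)
R_4 = 39.5 (n_4 = 4)
Step 3: H = 12/(N(N+1)) * sum(R_i^2/n_i) - 3(N+1)
     = 12/(17*18) * (30^2/3 + 44^2/5 + 39.5^2/5 + 39.5^2/4) - 3*18
     = 0.039216 * 1389.31 - 54
     = 0.482843.
Step 4: Ties present; correction factor C = 1 - 60/(17^3 - 17) = 0.987745. Corrected H = 0.482843 / 0.987745 = 0.488834.
Step 5: Under H0, H ~ chi^2(3); p-value = 0.921338.
Step 6: alpha = 0.05. fail to reject H0.

H = 0.4888, df = 3, p = 0.921338, fail to reject H0.


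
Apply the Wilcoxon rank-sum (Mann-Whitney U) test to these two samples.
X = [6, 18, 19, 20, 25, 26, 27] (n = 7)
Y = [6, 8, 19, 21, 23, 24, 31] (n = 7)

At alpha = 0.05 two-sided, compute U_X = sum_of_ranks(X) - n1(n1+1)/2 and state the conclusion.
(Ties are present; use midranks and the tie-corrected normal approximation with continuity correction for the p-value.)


Step 1: Combine and sort all 14 observations; assign midranks.
sorted (value, group): (6,X), (6,Y), (8,Y), (18,X), (19,X), (19,Y), (20,X), (21,Y), (23,Y), (24,Y), (25,X), (26,X), (27,X), (31,Y)
ranks: 6->1.5, 6->1.5, 8->3, 18->4, 19->5.5, 19->5.5, 20->7, 21->8, 23->9, 24->10, 25->11, 26->12, 27->13, 31->14
Step 2: Rank sum for X: R1 = 1.5 + 4 + 5.5 + 7 + 11 + 12 + 13 = 54.
Step 3: U_X = R1 - n1(n1+1)/2 = 54 - 7*8/2 = 54 - 28 = 26.
       U_Y = n1*n2 - U_X = 49 - 26 = 23.
Step 4: Ties are present, so use the tie-corrected normal approximation (with continuity correction) for the p-value.
Step 5: p-value = 0.898104; compare to alpha = 0.05. fail to reject H0.

U_X = 26, p = 0.898104, fail to reject H0 at alpha = 0.05.


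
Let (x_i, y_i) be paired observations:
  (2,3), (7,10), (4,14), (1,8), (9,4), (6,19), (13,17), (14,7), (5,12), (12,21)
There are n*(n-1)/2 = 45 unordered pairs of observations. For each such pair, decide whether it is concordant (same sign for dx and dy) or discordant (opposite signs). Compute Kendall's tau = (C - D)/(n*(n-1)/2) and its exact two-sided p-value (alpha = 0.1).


Step 1: Enumerate the 45 unordered pairs (i,j) with i<j and classify each by sign(x_j-x_i) * sign(y_j-y_i).
  (1,2):dx=+5,dy=+7->C; (1,3):dx=+2,dy=+11->C; (1,4):dx=-1,dy=+5->D; (1,5):dx=+7,dy=+1->C
  (1,6):dx=+4,dy=+16->C; (1,7):dx=+11,dy=+14->C; (1,8):dx=+12,dy=+4->C; (1,9):dx=+3,dy=+9->C
  (1,10):dx=+10,dy=+18->C; (2,3):dx=-3,dy=+4->D; (2,4):dx=-6,dy=-2->C; (2,5):dx=+2,dy=-6->D
  (2,6):dx=-1,dy=+9->D; (2,7):dx=+6,dy=+7->C; (2,8):dx=+7,dy=-3->D; (2,9):dx=-2,dy=+2->D
  (2,10):dx=+5,dy=+11->C; (3,4):dx=-3,dy=-6->C; (3,5):dx=+5,dy=-10->D; (3,6):dx=+2,dy=+5->C
  (3,7):dx=+9,dy=+3->C; (3,8):dx=+10,dy=-7->D; (3,9):dx=+1,dy=-2->D; (3,10):dx=+8,dy=+7->C
  (4,5):dx=+8,dy=-4->D; (4,6):dx=+5,dy=+11->C; (4,7):dx=+12,dy=+9->C; (4,8):dx=+13,dy=-1->D
  (4,9):dx=+4,dy=+4->C; (4,10):dx=+11,dy=+13->C; (5,6):dx=-3,dy=+15->D; (5,7):dx=+4,dy=+13->C
  (5,8):dx=+5,dy=+3->C; (5,9):dx=-4,dy=+8->D; (5,10):dx=+3,dy=+17->C; (6,7):dx=+7,dy=-2->D
  (6,8):dx=+8,dy=-12->D; (6,9):dx=-1,dy=-7->C; (6,10):dx=+6,dy=+2->C; (7,8):dx=+1,dy=-10->D
  (7,9):dx=-8,dy=-5->C; (7,10):dx=-1,dy=+4->D; (8,9):dx=-9,dy=+5->D; (8,10):dx=-2,dy=+14->D
  (9,10):dx=+7,dy=+9->C
Step 2: C = 26, D = 19, total pairs = 45.
Step 3: tau = (C - D)/(n(n-1)/2) = (26 - 19)/45 = 0.155556.
Step 4: Exact two-sided p-value (enumerate n! = 3628800 permutations of y under H0): p = 0.600654.
Step 5: alpha = 0.1. fail to reject H0.

tau_b = 0.1556 (C=26, D=19), p = 0.600654, fail to reject H0.


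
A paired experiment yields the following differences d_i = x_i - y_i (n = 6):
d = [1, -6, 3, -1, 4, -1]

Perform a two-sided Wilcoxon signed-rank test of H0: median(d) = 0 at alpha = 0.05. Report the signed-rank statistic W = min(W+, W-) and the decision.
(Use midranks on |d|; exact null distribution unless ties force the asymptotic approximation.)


Step 1: Drop any zero differences (none here) and take |d_i|.
|d| = [1, 6, 3, 1, 4, 1]
Step 2: Midrank |d_i| (ties get averaged ranks).
ranks: |1|->2, |6|->6, |3|->4, |1|->2, |4|->5, |1|->2
Step 3: Attach original signs; sum ranks with positive sign and with negative sign.
W+ = 2 + 4 + 5 = 11
W- = 6 + 2 + 2 = 10
(Check: W+ + W- = 21 should equal n(n+1)/2 = 21.)
Step 4: Test statistic W = min(W+, W-) = 10.
Step 5: Ties in |d|, so use the tie-corrected normal approximation.
        E[W] = n(n+1)/4 = 6*7/4 = 10.5.
        Tie groups: |d|=1 (t=3); sum(t^3 - t) = 24.
        Var[W] = n(n+1)(2n+1)/24 - sum(t^3-t)/48 = 546/24 - 24/48 = 22.25.
        z = (W - E[W]) / sqrt(Var[W]) = (10 - 10.5) / 4.7170 = -0.1060.
        Two-sided p = 2*Phi(z) = 0.915583.
Step 6: alpha = 0.05. fail to reject H0.

W+ = 11, W- = 10, W = min = 10, p = 0.915583, fail to reject H0.


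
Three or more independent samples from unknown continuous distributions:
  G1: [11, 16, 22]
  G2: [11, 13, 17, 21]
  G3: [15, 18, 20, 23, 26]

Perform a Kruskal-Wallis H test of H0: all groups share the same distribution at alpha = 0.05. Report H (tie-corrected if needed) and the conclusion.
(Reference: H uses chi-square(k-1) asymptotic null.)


Step 1: Combine all N = 12 observations and assign midranks.
sorted (value, group, rank): (11,G1,1.5), (11,G2,1.5), (13,G2,3), (15,G3,4), (16,G1,5), (17,G2,6), (18,G3,7), (20,G3,8), (21,G2,9), (22,G1,10), (23,G3,11), (26,G3,12)
Step 2: Sum ranks within each group.
R_1 = 16.5 (n_1 = 3)
R_2 = 19.5 (n_2 = 4)
R_3 = 42 (n_3 = 5)
Step 3: H = 12/(N(N+1)) * sum(R_i^2/n_i) - 3(N+1)
     = 12/(12*13) * (16.5^2/3 + 19.5^2/4 + 42^2/5) - 3*13
     = 0.076923 * 538.612 - 39
     = 2.431731.
Step 4: Ties present; correction factor C = 1 - 6/(12^3 - 12) = 0.996503. Corrected H = 2.431731 / 0.996503 = 2.440263.
Step 5: Under H0, H ~ chi^2(2); p-value = 0.295191.
Step 6: alpha = 0.05. fail to reject H0.

H = 2.4403, df = 2, p = 0.295191, fail to reject H0.


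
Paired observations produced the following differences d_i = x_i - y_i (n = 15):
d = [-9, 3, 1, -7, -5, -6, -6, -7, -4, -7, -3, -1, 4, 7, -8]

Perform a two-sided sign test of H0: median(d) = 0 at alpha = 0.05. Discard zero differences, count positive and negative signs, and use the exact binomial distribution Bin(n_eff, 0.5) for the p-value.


Step 1: Discard zero differences. Original n = 15; n_eff = number of nonzero differences = 15.
Nonzero differences (with sign): -9, +3, +1, -7, -5, -6, -6, -7, -4, -7, -3, -1, +4, +7, -8
Step 2: Count signs: positive = 4, negative = 11.
Step 3: Under H0: P(positive) = 0.5, so the number of positives S ~ Bin(15, 0.5).
Step 4: Two-sided exact p-value = sum of Bin(15,0.5) probabilities at or below the observed probability = 0.118469.
Step 5: alpha = 0.05. fail to reject H0.

n_eff = 15, pos = 4, neg = 11, p = 0.118469, fail to reject H0.


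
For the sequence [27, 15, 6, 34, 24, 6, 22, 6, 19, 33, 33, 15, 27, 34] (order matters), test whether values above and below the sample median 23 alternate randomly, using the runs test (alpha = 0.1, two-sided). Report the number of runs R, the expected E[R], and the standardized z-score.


Step 1: Compute median = 23; label A = above, B = below.
Labels in order: ABBAABBBBAABAA  (n_A = 7, n_B = 7)
Step 2: Count runs R = 7.
Step 3: Under H0 (random ordering), E[R] = 2*n_A*n_B/(n_A+n_B) + 1 = 2*7*7/14 + 1 = 8.0000.
        Var[R] = 2*n_A*n_B*(2*n_A*n_B - n_A - n_B) / ((n_A+n_B)^2 * (n_A+n_B-1)) = 8232/2548 = 3.2308.
        SD[R] = 1.7974.
Step 4: Continuity-corrected z = (R + 0.5 - E[R]) / SD[R] = (7 + 0.5 - 8.0000) / 1.7974 = -0.2782.
Step 5: Two-sided p-value via normal approximation = 2*(1 - Phi(|z|)) = 0.780879.
Step 6: alpha = 0.1. fail to reject H0.

R = 7, z = -0.2782, p = 0.780879, fail to reject H0.


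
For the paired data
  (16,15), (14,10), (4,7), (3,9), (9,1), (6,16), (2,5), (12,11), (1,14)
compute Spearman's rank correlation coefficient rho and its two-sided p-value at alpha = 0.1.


Step 1: Rank x and y separately (midranks; no ties here).
rank(x): 16->9, 14->8, 4->4, 3->3, 9->6, 6->5, 2->2, 12->7, 1->1
rank(y): 15->8, 10->5, 7->3, 9->4, 1->1, 16->9, 5->2, 11->6, 14->7
Step 2: d_i = R_x(i) - R_y(i); compute d_i^2.
  (9-8)^2=1, (8-5)^2=9, (4-3)^2=1, (3-4)^2=1, (6-1)^2=25, (5-9)^2=16, (2-2)^2=0, (7-6)^2=1, (1-7)^2=36
sum(d^2) = 90.
Step 3: rho = 1 - 6*90 / (9*(9^2 - 1)) = 1 - 540/720 = 0.250000.
Step 4: Under H0, t = rho * sqrt((n-2)/(1-rho^2)) = 0.6831 ~ t(7).
Step 5: Two-sided p-value from the t-distribution with 7 df = 0.516490.
Step 6: alpha = 0.1. fail to reject H0.

rho = 0.2500, p = 0.516490, fail to reject H0 at alpha = 0.1.


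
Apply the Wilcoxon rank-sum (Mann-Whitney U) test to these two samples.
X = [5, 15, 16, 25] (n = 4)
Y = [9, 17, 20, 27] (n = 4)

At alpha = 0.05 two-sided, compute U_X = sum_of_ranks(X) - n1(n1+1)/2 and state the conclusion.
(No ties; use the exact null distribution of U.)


Step 1: Combine and sort all 8 observations; assign midranks.
sorted (value, group): (5,X), (9,Y), (15,X), (16,X), (17,Y), (20,Y), (25,X), (27,Y)
ranks: 5->1, 9->2, 15->3, 16->4, 17->5, 20->6, 25->7, 27->8
Step 2: Rank sum for X: R1 = 1 + 3 + 4 + 7 = 15.
Step 3: U_X = R1 - n1(n1+1)/2 = 15 - 4*5/2 = 15 - 10 = 5.
       U_Y = n1*n2 - U_X = 16 - 5 = 11.
Step 4: No ties, so the exact null distribution of U (based on enumerating the C(8,4) = 70 equally likely rank assignments) gives the two-sided p-value.
Step 5: p-value = 0.485714; compare to alpha = 0.05. fail to reject H0.

U_X = 5, p = 0.485714, fail to reject H0 at alpha = 0.05.


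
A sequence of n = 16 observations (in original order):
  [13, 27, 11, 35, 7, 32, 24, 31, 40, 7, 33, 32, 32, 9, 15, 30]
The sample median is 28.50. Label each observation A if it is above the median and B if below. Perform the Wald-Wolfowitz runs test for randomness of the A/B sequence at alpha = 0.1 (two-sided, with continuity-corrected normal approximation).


Step 1: Compute median = 28.50; label A = above, B = below.
Labels in order: BBBABABAABAAABBA  (n_A = 8, n_B = 8)
Step 2: Count runs R = 10.
Step 3: Under H0 (random ordering), E[R] = 2*n_A*n_B/(n_A+n_B) + 1 = 2*8*8/16 + 1 = 9.0000.
        Var[R] = 2*n_A*n_B*(2*n_A*n_B - n_A - n_B) / ((n_A+n_B)^2 * (n_A+n_B-1)) = 14336/3840 = 3.7333.
        SD[R] = 1.9322.
Step 4: Continuity-corrected z = (R - 0.5 - E[R]) / SD[R] = (10 - 0.5 - 9.0000) / 1.9322 = 0.2588.
Step 5: Two-sided p-value via normal approximation = 2*(1 - Phi(|z|)) = 0.795809.
Step 6: alpha = 0.1. fail to reject H0.

R = 10, z = 0.2588, p = 0.795809, fail to reject H0.


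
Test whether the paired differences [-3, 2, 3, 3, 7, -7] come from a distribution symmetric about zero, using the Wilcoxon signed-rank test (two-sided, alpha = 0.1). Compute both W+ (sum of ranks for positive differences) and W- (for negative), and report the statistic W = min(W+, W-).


Step 1: Drop any zero differences (none here) and take |d_i|.
|d| = [3, 2, 3, 3, 7, 7]
Step 2: Midrank |d_i| (ties get averaged ranks).
ranks: |3|->3, |2|->1, |3|->3, |3|->3, |7|->5.5, |7|->5.5
Step 3: Attach original signs; sum ranks with positive sign and with negative sign.
W+ = 1 + 3 + 3 + 5.5 = 12.5
W- = 3 + 5.5 = 8.5
(Check: W+ + W- = 21 should equal n(n+1)/2 = 21.)
Step 4: Test statistic W = min(W+, W-) = 8.5.
Step 5: Ties in |d|, so use the tie-corrected normal approximation.
        E[W] = n(n+1)/4 = 6*7/4 = 10.5.
        Tie groups: |d|=3 (t=3), |d|=7 (t=2); sum(t^3 - t) = 30.
        Var[W] = n(n+1)(2n+1)/24 - sum(t^3-t)/48 = 546/24 - 30/48 = 22.125.
        z = (W - E[W]) / sqrt(Var[W]) = (8.5 - 10.5) / 4.7037 = -0.4252.
        Two-sided p = 2*Phi(z) = 0.670694.
Step 6: alpha = 0.1. fail to reject H0.

W+ = 12.5, W- = 8.5, W = min = 8.5, p = 0.670694, fail to reject H0.


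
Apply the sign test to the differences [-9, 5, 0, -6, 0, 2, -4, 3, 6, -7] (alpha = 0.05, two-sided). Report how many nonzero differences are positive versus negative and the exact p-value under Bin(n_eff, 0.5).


Step 1: Discard zero differences. Original n = 10; n_eff = number of nonzero differences = 8.
Nonzero differences (with sign): -9, +5, -6, +2, -4, +3, +6, -7
Step 2: Count signs: positive = 4, negative = 4.
Step 3: Under H0: P(positive) = 0.5, so the number of positives S ~ Bin(8, 0.5).
Step 4: Two-sided exact p-value = sum of Bin(8,0.5) probabilities at or below the observed probability = 1.000000.
Step 5: alpha = 0.05. fail to reject H0.

n_eff = 8, pos = 4, neg = 4, p = 1.000000, fail to reject H0.


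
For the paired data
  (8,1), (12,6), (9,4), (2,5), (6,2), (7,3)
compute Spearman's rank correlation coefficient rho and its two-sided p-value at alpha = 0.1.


Step 1: Rank x and y separately (midranks; no ties here).
rank(x): 8->4, 12->6, 9->5, 2->1, 6->2, 7->3
rank(y): 1->1, 6->6, 4->4, 5->5, 2->2, 3->3
Step 2: d_i = R_x(i) - R_y(i); compute d_i^2.
  (4-1)^2=9, (6-6)^2=0, (5-4)^2=1, (1-5)^2=16, (2-2)^2=0, (3-3)^2=0
sum(d^2) = 26.
Step 3: rho = 1 - 6*26 / (6*(6^2 - 1)) = 1 - 156/210 = 0.257143.
Step 4: Under H0, t = rho * sqrt((n-2)/(1-rho^2)) = 0.5322 ~ t(4).
Step 5: Two-sided p-value from the t-distribution with 4 df = 0.622787.
Step 6: alpha = 0.1. fail to reject H0.

rho = 0.2571, p = 0.622787, fail to reject H0 at alpha = 0.1.


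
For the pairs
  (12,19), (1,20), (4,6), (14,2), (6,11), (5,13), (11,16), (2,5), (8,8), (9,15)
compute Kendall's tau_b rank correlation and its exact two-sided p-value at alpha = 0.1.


Step 1: Enumerate the 45 unordered pairs (i,j) with i<j and classify each by sign(x_j-x_i) * sign(y_j-y_i).
  (1,2):dx=-11,dy=+1->D; (1,3):dx=-8,dy=-13->C; (1,4):dx=+2,dy=-17->D; (1,5):dx=-6,dy=-8->C
  (1,6):dx=-7,dy=-6->C; (1,7):dx=-1,dy=-3->C; (1,8):dx=-10,dy=-14->C; (1,9):dx=-4,dy=-11->C
  (1,10):dx=-3,dy=-4->C; (2,3):dx=+3,dy=-14->D; (2,4):dx=+13,dy=-18->D; (2,5):dx=+5,dy=-9->D
  (2,6):dx=+4,dy=-7->D; (2,7):dx=+10,dy=-4->D; (2,8):dx=+1,dy=-15->D; (2,9):dx=+7,dy=-12->D
  (2,10):dx=+8,dy=-5->D; (3,4):dx=+10,dy=-4->D; (3,5):dx=+2,dy=+5->C; (3,6):dx=+1,dy=+7->C
  (3,7):dx=+7,dy=+10->C; (3,8):dx=-2,dy=-1->C; (3,9):dx=+4,dy=+2->C; (3,10):dx=+5,dy=+9->C
  (4,5):dx=-8,dy=+9->D; (4,6):dx=-9,dy=+11->D; (4,7):dx=-3,dy=+14->D; (4,8):dx=-12,dy=+3->D
  (4,9):dx=-6,dy=+6->D; (4,10):dx=-5,dy=+13->D; (5,6):dx=-1,dy=+2->D; (5,7):dx=+5,dy=+5->C
  (5,8):dx=-4,dy=-6->C; (5,9):dx=+2,dy=-3->D; (5,10):dx=+3,dy=+4->C; (6,7):dx=+6,dy=+3->C
  (6,8):dx=-3,dy=-8->C; (6,9):dx=+3,dy=-5->D; (6,10):dx=+4,dy=+2->C; (7,8):dx=-9,dy=-11->C
  (7,9):dx=-3,dy=-8->C; (7,10):dx=-2,dy=-1->C; (8,9):dx=+6,dy=+3->C; (8,10):dx=+7,dy=+10->C
  (9,10):dx=+1,dy=+7->C
Step 2: C = 25, D = 20, total pairs = 45.
Step 3: tau = (C - D)/(n(n-1)/2) = (25 - 20)/45 = 0.111111.
Step 4: Exact two-sided p-value (enumerate n! = 3628800 permutations of y under H0): p = 0.727490.
Step 5: alpha = 0.1. fail to reject H0.

tau_b = 0.1111 (C=25, D=20), p = 0.727490, fail to reject H0.


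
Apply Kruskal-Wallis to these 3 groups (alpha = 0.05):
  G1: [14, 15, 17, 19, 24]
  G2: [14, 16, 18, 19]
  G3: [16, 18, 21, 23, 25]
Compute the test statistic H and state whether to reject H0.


Step 1: Combine all N = 14 observations and assign midranks.
sorted (value, group, rank): (14,G1,1.5), (14,G2,1.5), (15,G1,3), (16,G2,4.5), (16,G3,4.5), (17,G1,6), (18,G2,7.5), (18,G3,7.5), (19,G1,9.5), (19,G2,9.5), (21,G3,11), (23,G3,12), (24,G1,13), (25,G3,14)
Step 2: Sum ranks within each group.
R_1 = 33 (n_1 = 5)
R_2 = 23 (n_2 = 4)
R_3 = 49 (n_3 = 5)
Step 3: H = 12/(N(N+1)) * sum(R_i^2/n_i) - 3(N+1)
     = 12/(14*15) * (33^2/5 + 23^2/4 + 49^2/5) - 3*15
     = 0.057143 * 830.25 - 45
     = 2.442857.
Step 4: Ties present; correction factor C = 1 - 24/(14^3 - 14) = 0.991209. Corrected H = 2.442857 / 0.991209 = 2.464523.
Step 5: Under H0, H ~ chi^2(2); p-value = 0.291632.
Step 6: alpha = 0.05. fail to reject H0.

H = 2.4645, df = 2, p = 0.291632, fail to reject H0.


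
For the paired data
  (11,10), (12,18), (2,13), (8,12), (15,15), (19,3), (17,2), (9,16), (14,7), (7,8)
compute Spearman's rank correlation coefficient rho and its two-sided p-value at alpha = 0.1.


Step 1: Rank x and y separately (midranks; no ties here).
rank(x): 11->5, 12->6, 2->1, 8->3, 15->8, 19->10, 17->9, 9->4, 14->7, 7->2
rank(y): 10->5, 18->10, 13->7, 12->6, 15->8, 3->2, 2->1, 16->9, 7->3, 8->4
Step 2: d_i = R_x(i) - R_y(i); compute d_i^2.
  (5-5)^2=0, (6-10)^2=16, (1-7)^2=36, (3-6)^2=9, (8-8)^2=0, (10-2)^2=64, (9-1)^2=64, (4-9)^2=25, (7-3)^2=16, (2-4)^2=4
sum(d^2) = 234.
Step 3: rho = 1 - 6*234 / (10*(10^2 - 1)) = 1 - 1404/990 = -0.418182.
Step 4: Under H0, t = rho * sqrt((n-2)/(1-rho^2)) = -1.3021 ~ t(8).
Step 5: Two-sided p-value from the t-distribution with 8 df = 0.229113.
Step 6: alpha = 0.1. fail to reject H0.

rho = -0.4182, p = 0.229113, fail to reject H0 at alpha = 0.1.


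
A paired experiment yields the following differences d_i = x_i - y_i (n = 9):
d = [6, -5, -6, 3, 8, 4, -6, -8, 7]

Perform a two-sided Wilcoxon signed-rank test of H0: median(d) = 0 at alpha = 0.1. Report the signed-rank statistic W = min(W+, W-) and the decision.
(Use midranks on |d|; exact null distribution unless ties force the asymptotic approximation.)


Step 1: Drop any zero differences (none here) and take |d_i|.
|d| = [6, 5, 6, 3, 8, 4, 6, 8, 7]
Step 2: Midrank |d_i| (ties get averaged ranks).
ranks: |6|->5, |5|->3, |6|->5, |3|->1, |8|->8.5, |4|->2, |6|->5, |8|->8.5, |7|->7
Step 3: Attach original signs; sum ranks with positive sign and with negative sign.
W+ = 5 + 1 + 8.5 + 2 + 7 = 23.5
W- = 3 + 5 + 5 + 8.5 = 21.5
(Check: W+ + W- = 45 should equal n(n+1)/2 = 45.)
Step 4: Test statistic W = min(W+, W-) = 21.5.
Step 5: Ties in |d|, so use the tie-corrected normal approximation.
        E[W] = n(n+1)/4 = 9*10/4 = 22.5.
        Tie groups: |d|=6 (t=3), |d|=8 (t=2); sum(t^3 - t) = 30.
        Var[W] = n(n+1)(2n+1)/24 - sum(t^3-t)/48 = 1710/24 - 30/48 = 70.625.
        z = (W - E[W]) / sqrt(Var[W]) = (21.5 - 22.5) / 8.4039 = -0.1190.
        Two-sided p = 2*Phi(z) = 0.905281.
Step 6: alpha = 0.1. fail to reject H0.

W+ = 23.5, W- = 21.5, W = min = 21.5, p = 0.905281, fail to reject H0.


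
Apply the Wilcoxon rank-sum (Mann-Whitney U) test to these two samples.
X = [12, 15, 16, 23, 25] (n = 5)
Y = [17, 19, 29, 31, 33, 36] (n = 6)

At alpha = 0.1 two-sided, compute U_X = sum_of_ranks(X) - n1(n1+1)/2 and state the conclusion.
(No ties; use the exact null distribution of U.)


Step 1: Combine and sort all 11 observations; assign midranks.
sorted (value, group): (12,X), (15,X), (16,X), (17,Y), (19,Y), (23,X), (25,X), (29,Y), (31,Y), (33,Y), (36,Y)
ranks: 12->1, 15->2, 16->3, 17->4, 19->5, 23->6, 25->7, 29->8, 31->9, 33->10, 36->11
Step 2: Rank sum for X: R1 = 1 + 2 + 3 + 6 + 7 = 19.
Step 3: U_X = R1 - n1(n1+1)/2 = 19 - 5*6/2 = 19 - 15 = 4.
       U_Y = n1*n2 - U_X = 30 - 4 = 26.
Step 4: No ties, so the exact null distribution of U (based on enumerating the C(11,5) = 462 equally likely rank assignments) gives the two-sided p-value.
Step 5: p-value = 0.051948; compare to alpha = 0.1. reject H0.

U_X = 4, p = 0.051948, reject H0 at alpha = 0.1.


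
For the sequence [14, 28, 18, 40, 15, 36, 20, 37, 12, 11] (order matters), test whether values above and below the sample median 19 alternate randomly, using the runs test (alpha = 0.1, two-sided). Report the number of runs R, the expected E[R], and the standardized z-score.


Step 1: Compute median = 19; label A = above, B = below.
Labels in order: BABABAAABB  (n_A = 5, n_B = 5)
Step 2: Count runs R = 7.
Step 3: Under H0 (random ordering), E[R] = 2*n_A*n_B/(n_A+n_B) + 1 = 2*5*5/10 + 1 = 6.0000.
        Var[R] = 2*n_A*n_B*(2*n_A*n_B - n_A - n_B) / ((n_A+n_B)^2 * (n_A+n_B-1)) = 2000/900 = 2.2222.
        SD[R] = 1.4907.
Step 4: Continuity-corrected z = (R - 0.5 - E[R]) / SD[R] = (7 - 0.5 - 6.0000) / 1.4907 = 0.3354.
Step 5: Two-sided p-value via normal approximation = 2*(1 - Phi(|z|)) = 0.737316.
Step 6: alpha = 0.1. fail to reject H0.

R = 7, z = 0.3354, p = 0.737316, fail to reject H0.


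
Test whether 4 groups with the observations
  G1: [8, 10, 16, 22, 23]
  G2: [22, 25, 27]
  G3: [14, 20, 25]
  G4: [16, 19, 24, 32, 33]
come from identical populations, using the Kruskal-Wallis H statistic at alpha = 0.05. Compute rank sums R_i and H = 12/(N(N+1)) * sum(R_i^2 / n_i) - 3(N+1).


Step 1: Combine all N = 16 observations and assign midranks.
sorted (value, group, rank): (8,G1,1), (10,G1,2), (14,G3,3), (16,G1,4.5), (16,G4,4.5), (19,G4,6), (20,G3,7), (22,G1,8.5), (22,G2,8.5), (23,G1,10), (24,G4,11), (25,G2,12.5), (25,G3,12.5), (27,G2,14), (32,G4,15), (33,G4,16)
Step 2: Sum ranks within each group.
R_1 = 26 (n_1 = 5)
R_2 = 35 (n_2 = 3)
R_3 = 22.5 (n_3 = 3)
R_4 = 52.5 (n_4 = 5)
Step 3: H = 12/(N(N+1)) * sum(R_i^2/n_i) - 3(N+1)
     = 12/(16*17) * (26^2/5 + 35^2/3 + 22.5^2/3 + 52.5^2/5) - 3*17
     = 0.044118 * 1263.53 - 51
     = 4.744118.
Step 4: Ties present; correction factor C = 1 - 18/(16^3 - 16) = 0.995588. Corrected H = 4.744118 / 0.995588 = 4.765140.
Step 5: Under H0, H ~ chi^2(3); p-value = 0.189825.
Step 6: alpha = 0.05. fail to reject H0.

H = 4.7651, df = 3, p = 0.189825, fail to reject H0.


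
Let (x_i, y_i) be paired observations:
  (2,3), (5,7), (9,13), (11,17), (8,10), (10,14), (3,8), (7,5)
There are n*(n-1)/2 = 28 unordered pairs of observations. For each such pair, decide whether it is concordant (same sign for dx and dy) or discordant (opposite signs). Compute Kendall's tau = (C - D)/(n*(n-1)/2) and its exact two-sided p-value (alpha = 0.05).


Step 1: Enumerate the 28 unordered pairs (i,j) with i<j and classify each by sign(x_j-x_i) * sign(y_j-y_i).
  (1,2):dx=+3,dy=+4->C; (1,3):dx=+7,dy=+10->C; (1,4):dx=+9,dy=+14->C; (1,5):dx=+6,dy=+7->C
  (1,6):dx=+8,dy=+11->C; (1,7):dx=+1,dy=+5->C; (1,8):dx=+5,dy=+2->C; (2,3):dx=+4,dy=+6->C
  (2,4):dx=+6,dy=+10->C; (2,5):dx=+3,dy=+3->C; (2,6):dx=+5,dy=+7->C; (2,7):dx=-2,dy=+1->D
  (2,8):dx=+2,dy=-2->D; (3,4):dx=+2,dy=+4->C; (3,5):dx=-1,dy=-3->C; (3,6):dx=+1,dy=+1->C
  (3,7):dx=-6,dy=-5->C; (3,8):dx=-2,dy=-8->C; (4,5):dx=-3,dy=-7->C; (4,6):dx=-1,dy=-3->C
  (4,7):dx=-8,dy=-9->C; (4,8):dx=-4,dy=-12->C; (5,6):dx=+2,dy=+4->C; (5,7):dx=-5,dy=-2->C
  (5,8):dx=-1,dy=-5->C; (6,7):dx=-7,dy=-6->C; (6,8):dx=-3,dy=-9->C; (7,8):dx=+4,dy=-3->D
Step 2: C = 25, D = 3, total pairs = 28.
Step 3: tau = (C - D)/(n(n-1)/2) = (25 - 3)/28 = 0.785714.
Step 4: Exact two-sided p-value (enumerate n! = 40320 permutations of y under H0): p = 0.005506.
Step 5: alpha = 0.05. reject H0.

tau_b = 0.7857 (C=25, D=3), p = 0.005506, reject H0.


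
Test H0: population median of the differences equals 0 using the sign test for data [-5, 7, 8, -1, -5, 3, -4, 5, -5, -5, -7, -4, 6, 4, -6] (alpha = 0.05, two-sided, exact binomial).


Step 1: Discard zero differences. Original n = 15; n_eff = number of nonzero differences = 15.
Nonzero differences (with sign): -5, +7, +8, -1, -5, +3, -4, +5, -5, -5, -7, -4, +6, +4, -6
Step 2: Count signs: positive = 6, negative = 9.
Step 3: Under H0: P(positive) = 0.5, so the number of positives S ~ Bin(15, 0.5).
Step 4: Two-sided exact p-value = sum of Bin(15,0.5) probabilities at or below the observed probability = 0.607239.
Step 5: alpha = 0.05. fail to reject H0.

n_eff = 15, pos = 6, neg = 9, p = 0.607239, fail to reject H0.


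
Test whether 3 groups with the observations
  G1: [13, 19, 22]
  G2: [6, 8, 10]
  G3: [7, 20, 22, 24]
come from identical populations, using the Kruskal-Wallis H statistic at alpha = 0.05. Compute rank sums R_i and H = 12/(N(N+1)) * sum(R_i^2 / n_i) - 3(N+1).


Step 1: Combine all N = 10 observations and assign midranks.
sorted (value, group, rank): (6,G2,1), (7,G3,2), (8,G2,3), (10,G2,4), (13,G1,5), (19,G1,6), (20,G3,7), (22,G1,8.5), (22,G3,8.5), (24,G3,10)
Step 2: Sum ranks within each group.
R_1 = 19.5 (n_1 = 3)
R_2 = 8 (n_2 = 3)
R_3 = 27.5 (n_3 = 4)
Step 3: H = 12/(N(N+1)) * sum(R_i^2/n_i) - 3(N+1)
     = 12/(10*11) * (19.5^2/3 + 8^2/3 + 27.5^2/4) - 3*11
     = 0.109091 * 337.146 - 33
     = 3.779545.
Step 4: Ties present; correction factor C = 1 - 6/(10^3 - 10) = 0.993939. Corrected H = 3.779545 / 0.993939 = 3.802591.
Step 5: Under H0, H ~ chi^2(2); p-value = 0.149375.
Step 6: alpha = 0.05. fail to reject H0.

H = 3.8026, df = 2, p = 0.149375, fail to reject H0.


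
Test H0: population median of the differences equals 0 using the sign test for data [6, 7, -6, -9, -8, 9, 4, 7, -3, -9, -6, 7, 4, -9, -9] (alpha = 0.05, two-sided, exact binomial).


Step 1: Discard zero differences. Original n = 15; n_eff = number of nonzero differences = 15.
Nonzero differences (with sign): +6, +7, -6, -9, -8, +9, +4, +7, -3, -9, -6, +7, +4, -9, -9
Step 2: Count signs: positive = 7, negative = 8.
Step 3: Under H0: P(positive) = 0.5, so the number of positives S ~ Bin(15, 0.5).
Step 4: Two-sided exact p-value = sum of Bin(15,0.5) probabilities at or below the observed probability = 1.000000.
Step 5: alpha = 0.05. fail to reject H0.

n_eff = 15, pos = 7, neg = 8, p = 1.000000, fail to reject H0.


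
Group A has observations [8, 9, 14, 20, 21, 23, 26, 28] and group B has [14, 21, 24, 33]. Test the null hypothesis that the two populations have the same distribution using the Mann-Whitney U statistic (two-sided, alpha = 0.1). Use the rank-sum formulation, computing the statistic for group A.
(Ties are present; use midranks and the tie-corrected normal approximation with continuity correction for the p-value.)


Step 1: Combine and sort all 12 observations; assign midranks.
sorted (value, group): (8,X), (9,X), (14,X), (14,Y), (20,X), (21,X), (21,Y), (23,X), (24,Y), (26,X), (28,X), (33,Y)
ranks: 8->1, 9->2, 14->3.5, 14->3.5, 20->5, 21->6.5, 21->6.5, 23->8, 24->9, 26->10, 28->11, 33->12
Step 2: Rank sum for X: R1 = 1 + 2 + 3.5 + 5 + 6.5 + 8 + 10 + 11 = 47.
Step 3: U_X = R1 - n1(n1+1)/2 = 47 - 8*9/2 = 47 - 36 = 11.
       U_Y = n1*n2 - U_X = 32 - 11 = 21.
Step 4: Ties are present, so use the tie-corrected normal approximation (with continuity correction) for the p-value.
Step 5: p-value = 0.443097; compare to alpha = 0.1. fail to reject H0.

U_X = 11, p = 0.443097, fail to reject H0 at alpha = 0.1.


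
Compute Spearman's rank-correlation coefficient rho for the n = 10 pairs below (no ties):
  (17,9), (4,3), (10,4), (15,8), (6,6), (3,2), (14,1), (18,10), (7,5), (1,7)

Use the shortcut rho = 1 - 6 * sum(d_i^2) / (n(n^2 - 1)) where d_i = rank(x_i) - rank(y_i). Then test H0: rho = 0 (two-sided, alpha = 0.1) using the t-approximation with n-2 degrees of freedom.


Step 1: Rank x and y separately (midranks; no ties here).
rank(x): 17->9, 4->3, 10->6, 15->8, 6->4, 3->2, 14->7, 18->10, 7->5, 1->1
rank(y): 9->9, 3->3, 4->4, 8->8, 6->6, 2->2, 1->1, 10->10, 5->5, 7->7
Step 2: d_i = R_x(i) - R_y(i); compute d_i^2.
  (9-9)^2=0, (3-3)^2=0, (6-4)^2=4, (8-8)^2=0, (4-6)^2=4, (2-2)^2=0, (7-1)^2=36, (10-10)^2=0, (5-5)^2=0, (1-7)^2=36
sum(d^2) = 80.
Step 3: rho = 1 - 6*80 / (10*(10^2 - 1)) = 1 - 480/990 = 0.515152.
Step 4: Under H0, t = rho * sqrt((n-2)/(1-rho^2)) = 1.7000 ~ t(8).
Step 5: Two-sided p-value from the t-distribution with 8 df = 0.127553.
Step 6: alpha = 0.1. fail to reject H0.

rho = 0.5152, p = 0.127553, fail to reject H0 at alpha = 0.1.


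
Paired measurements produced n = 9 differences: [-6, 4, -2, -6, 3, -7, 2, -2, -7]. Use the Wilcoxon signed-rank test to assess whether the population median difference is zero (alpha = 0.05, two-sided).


Step 1: Drop any zero differences (none here) and take |d_i|.
|d| = [6, 4, 2, 6, 3, 7, 2, 2, 7]
Step 2: Midrank |d_i| (ties get averaged ranks).
ranks: |6|->6.5, |4|->5, |2|->2, |6|->6.5, |3|->4, |7|->8.5, |2|->2, |2|->2, |7|->8.5
Step 3: Attach original signs; sum ranks with positive sign and with negative sign.
W+ = 5 + 4 + 2 = 11
W- = 6.5 + 2 + 6.5 + 8.5 + 2 + 8.5 = 34
(Check: W+ + W- = 45 should equal n(n+1)/2 = 45.)
Step 4: Test statistic W = min(W+, W-) = 11.
Step 5: Ties in |d|, so use the tie-corrected normal approximation.
        E[W] = n(n+1)/4 = 9*10/4 = 22.5.
        Tie groups: |d|=2 (t=3), |d|=6 (t=2), |d|=7 (t=2); sum(t^3 - t) = 36.
        Var[W] = n(n+1)(2n+1)/24 - sum(t^3-t)/48 = 1710/24 - 36/48 = 70.5.
        z = (W - E[W]) / sqrt(Var[W]) = (11 - 22.5) / 8.3964 = -1.3696.
        Two-sided p = 2*Phi(z) = 0.170802.
Step 6: alpha = 0.05. fail to reject H0.

W+ = 11, W- = 34, W = min = 11, p = 0.170802, fail to reject H0.


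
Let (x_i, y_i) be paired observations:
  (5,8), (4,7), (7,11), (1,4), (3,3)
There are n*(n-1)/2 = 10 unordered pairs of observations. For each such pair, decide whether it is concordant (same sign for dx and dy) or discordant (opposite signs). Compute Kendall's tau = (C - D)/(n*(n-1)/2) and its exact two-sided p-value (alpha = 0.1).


Step 1: Enumerate the 10 unordered pairs (i,j) with i<j and classify each by sign(x_j-x_i) * sign(y_j-y_i).
  (1,2):dx=-1,dy=-1->C; (1,3):dx=+2,dy=+3->C; (1,4):dx=-4,dy=-4->C; (1,5):dx=-2,dy=-5->C
  (2,3):dx=+3,dy=+4->C; (2,4):dx=-3,dy=-3->C; (2,5):dx=-1,dy=-4->C; (3,4):dx=-6,dy=-7->C
  (3,5):dx=-4,dy=-8->C; (4,5):dx=+2,dy=-1->D
Step 2: C = 9, D = 1, total pairs = 10.
Step 3: tau = (C - D)/(n(n-1)/2) = (9 - 1)/10 = 0.800000.
Step 4: Exact two-sided p-value (enumerate n! = 120 permutations of y under H0): p = 0.083333.
Step 5: alpha = 0.1. reject H0.

tau_b = 0.8000 (C=9, D=1), p = 0.083333, reject H0.


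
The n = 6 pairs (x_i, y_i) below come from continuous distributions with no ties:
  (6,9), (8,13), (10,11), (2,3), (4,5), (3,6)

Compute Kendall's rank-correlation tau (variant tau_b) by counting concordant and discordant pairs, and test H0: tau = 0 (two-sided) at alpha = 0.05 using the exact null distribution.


Step 1: Enumerate the 15 unordered pairs (i,j) with i<j and classify each by sign(x_j-x_i) * sign(y_j-y_i).
  (1,2):dx=+2,dy=+4->C; (1,3):dx=+4,dy=+2->C; (1,4):dx=-4,dy=-6->C; (1,5):dx=-2,dy=-4->C
  (1,6):dx=-3,dy=-3->C; (2,3):dx=+2,dy=-2->D; (2,4):dx=-6,dy=-10->C; (2,5):dx=-4,dy=-8->C
  (2,6):dx=-5,dy=-7->C; (3,4):dx=-8,dy=-8->C; (3,5):dx=-6,dy=-6->C; (3,6):dx=-7,dy=-5->C
  (4,5):dx=+2,dy=+2->C; (4,6):dx=+1,dy=+3->C; (5,6):dx=-1,dy=+1->D
Step 2: C = 13, D = 2, total pairs = 15.
Step 3: tau = (C - D)/(n(n-1)/2) = (13 - 2)/15 = 0.733333.
Step 4: Exact two-sided p-value (enumerate n! = 720 permutations of y under H0): p = 0.055556.
Step 5: alpha = 0.05. fail to reject H0.

tau_b = 0.7333 (C=13, D=2), p = 0.055556, fail to reject H0.


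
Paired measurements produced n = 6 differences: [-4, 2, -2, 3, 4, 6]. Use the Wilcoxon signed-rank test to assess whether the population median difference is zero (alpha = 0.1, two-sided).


Step 1: Drop any zero differences (none here) and take |d_i|.
|d| = [4, 2, 2, 3, 4, 6]
Step 2: Midrank |d_i| (ties get averaged ranks).
ranks: |4|->4.5, |2|->1.5, |2|->1.5, |3|->3, |4|->4.5, |6|->6
Step 3: Attach original signs; sum ranks with positive sign and with negative sign.
W+ = 1.5 + 3 + 4.5 + 6 = 15
W- = 4.5 + 1.5 = 6
(Check: W+ + W- = 21 should equal n(n+1)/2 = 21.)
Step 4: Test statistic W = min(W+, W-) = 6.
Step 5: Ties in |d|, so use the tie-corrected normal approximation.
        E[W] = n(n+1)/4 = 6*7/4 = 10.5.
        Tie groups: |d|=2 (t=2), |d|=4 (t=2); sum(t^3 - t) = 12.
        Var[W] = n(n+1)(2n+1)/24 - sum(t^3-t)/48 = 546/24 - 12/48 = 22.5.
        z = (W - E[W]) / sqrt(Var[W]) = (6 - 10.5) / 4.7434 = -0.9487.
        Two-sided p = 2*Phi(z) = 0.342782.
Step 6: alpha = 0.1. fail to reject H0.

W+ = 15, W- = 6, W = min = 6, p = 0.342782, fail to reject H0.


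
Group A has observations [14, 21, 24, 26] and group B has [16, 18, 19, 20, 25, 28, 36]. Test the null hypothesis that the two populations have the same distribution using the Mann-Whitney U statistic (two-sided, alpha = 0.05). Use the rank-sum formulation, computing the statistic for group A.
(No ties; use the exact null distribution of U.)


Step 1: Combine and sort all 11 observations; assign midranks.
sorted (value, group): (14,X), (16,Y), (18,Y), (19,Y), (20,Y), (21,X), (24,X), (25,Y), (26,X), (28,Y), (36,Y)
ranks: 14->1, 16->2, 18->3, 19->4, 20->5, 21->6, 24->7, 25->8, 26->9, 28->10, 36->11
Step 2: Rank sum for X: R1 = 1 + 6 + 7 + 9 = 23.
Step 3: U_X = R1 - n1(n1+1)/2 = 23 - 4*5/2 = 23 - 10 = 13.
       U_Y = n1*n2 - U_X = 28 - 13 = 15.
Step 4: No ties, so the exact null distribution of U (based on enumerating the C(11,4) = 330 equally likely rank assignments) gives the two-sided p-value.
Step 5: p-value = 0.927273; compare to alpha = 0.05. fail to reject H0.

U_X = 13, p = 0.927273, fail to reject H0 at alpha = 0.05.


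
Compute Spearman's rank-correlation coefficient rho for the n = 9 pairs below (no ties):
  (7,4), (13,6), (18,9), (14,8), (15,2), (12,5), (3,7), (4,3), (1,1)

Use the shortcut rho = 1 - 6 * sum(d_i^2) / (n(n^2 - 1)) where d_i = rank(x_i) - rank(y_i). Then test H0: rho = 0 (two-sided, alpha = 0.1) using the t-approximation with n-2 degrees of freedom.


Step 1: Rank x and y separately (midranks; no ties here).
rank(x): 7->4, 13->6, 18->9, 14->7, 15->8, 12->5, 3->2, 4->3, 1->1
rank(y): 4->4, 6->6, 9->9, 8->8, 2->2, 5->5, 7->7, 3->3, 1->1
Step 2: d_i = R_x(i) - R_y(i); compute d_i^2.
  (4-4)^2=0, (6-6)^2=0, (9-9)^2=0, (7-8)^2=1, (8-2)^2=36, (5-5)^2=0, (2-7)^2=25, (3-3)^2=0, (1-1)^2=0
sum(d^2) = 62.
Step 3: rho = 1 - 6*62 / (9*(9^2 - 1)) = 1 - 372/720 = 0.483333.
Step 4: Under H0, t = rho * sqrt((n-2)/(1-rho^2)) = 1.4607 ~ t(7).
Step 5: Two-sided p-value from the t-distribution with 7 df = 0.187470.
Step 6: alpha = 0.1. fail to reject H0.

rho = 0.4833, p = 0.187470, fail to reject H0 at alpha = 0.1.


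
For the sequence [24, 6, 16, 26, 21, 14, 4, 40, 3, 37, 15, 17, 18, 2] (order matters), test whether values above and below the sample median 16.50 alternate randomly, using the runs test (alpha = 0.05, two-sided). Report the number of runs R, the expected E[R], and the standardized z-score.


Step 1: Compute median = 16.50; label A = above, B = below.
Labels in order: ABBAABBABABAAB  (n_A = 7, n_B = 7)
Step 2: Count runs R = 10.
Step 3: Under H0 (random ordering), E[R] = 2*n_A*n_B/(n_A+n_B) + 1 = 2*7*7/14 + 1 = 8.0000.
        Var[R] = 2*n_A*n_B*(2*n_A*n_B - n_A - n_B) / ((n_A+n_B)^2 * (n_A+n_B-1)) = 8232/2548 = 3.2308.
        SD[R] = 1.7974.
Step 4: Continuity-corrected z = (R - 0.5 - E[R]) / SD[R] = (10 - 0.5 - 8.0000) / 1.7974 = 0.8345.
Step 5: Two-sided p-value via normal approximation = 2*(1 - Phi(|z|)) = 0.403986.
Step 6: alpha = 0.05. fail to reject H0.

R = 10, z = 0.8345, p = 0.403986, fail to reject H0.


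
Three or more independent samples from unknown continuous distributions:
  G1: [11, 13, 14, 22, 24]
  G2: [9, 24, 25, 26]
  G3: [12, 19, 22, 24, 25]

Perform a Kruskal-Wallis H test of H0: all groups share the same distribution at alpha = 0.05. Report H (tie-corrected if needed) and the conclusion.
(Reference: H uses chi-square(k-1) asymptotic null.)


Step 1: Combine all N = 14 observations and assign midranks.
sorted (value, group, rank): (9,G2,1), (11,G1,2), (12,G3,3), (13,G1,4), (14,G1,5), (19,G3,6), (22,G1,7.5), (22,G3,7.5), (24,G1,10), (24,G2,10), (24,G3,10), (25,G2,12.5), (25,G3,12.5), (26,G2,14)
Step 2: Sum ranks within each group.
R_1 = 28.5 (n_1 = 5)
R_2 = 37.5 (n_2 = 4)
R_3 = 39 (n_3 = 5)
Step 3: H = 12/(N(N+1)) * sum(R_i^2/n_i) - 3(N+1)
     = 12/(14*15) * (28.5^2/5 + 37.5^2/4 + 39^2/5) - 3*15
     = 0.057143 * 818.212 - 45
     = 1.755000.
Step 4: Ties present; correction factor C = 1 - 36/(14^3 - 14) = 0.986813. Corrected H = 1.755000 / 0.986813 = 1.778452.
Step 5: Under H0, H ~ chi^2(2); p-value = 0.410974.
Step 6: alpha = 0.05. fail to reject H0.

H = 1.7785, df = 2, p = 0.410974, fail to reject H0.
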